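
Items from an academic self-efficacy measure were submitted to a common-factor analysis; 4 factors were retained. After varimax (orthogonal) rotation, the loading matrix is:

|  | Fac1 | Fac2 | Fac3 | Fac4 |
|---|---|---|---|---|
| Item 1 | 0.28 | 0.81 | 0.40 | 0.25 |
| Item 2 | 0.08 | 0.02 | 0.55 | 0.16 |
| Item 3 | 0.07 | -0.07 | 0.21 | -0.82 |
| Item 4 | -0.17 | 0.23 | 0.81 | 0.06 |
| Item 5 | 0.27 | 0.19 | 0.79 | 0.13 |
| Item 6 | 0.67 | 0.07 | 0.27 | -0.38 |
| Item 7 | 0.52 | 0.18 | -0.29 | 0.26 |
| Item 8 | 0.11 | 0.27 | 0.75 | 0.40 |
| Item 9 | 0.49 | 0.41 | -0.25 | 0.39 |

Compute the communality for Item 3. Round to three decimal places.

h² = 0.07² + (-0.07)² + 0.21² + (-0.82)² = 0.0049 + 0.0049 + 0.0441 + 0.6724 = 0.7263

0.726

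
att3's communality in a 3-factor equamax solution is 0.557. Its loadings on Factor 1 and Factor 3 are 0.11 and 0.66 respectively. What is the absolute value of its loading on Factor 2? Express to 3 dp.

0.331

Under orthogonal rotation h² = Σλ², so λ_Factor 2² = h² − (0.4477) = 0.557 − 0.4477 = 0.1093.
|λ| = √0.1093 = 0.3306.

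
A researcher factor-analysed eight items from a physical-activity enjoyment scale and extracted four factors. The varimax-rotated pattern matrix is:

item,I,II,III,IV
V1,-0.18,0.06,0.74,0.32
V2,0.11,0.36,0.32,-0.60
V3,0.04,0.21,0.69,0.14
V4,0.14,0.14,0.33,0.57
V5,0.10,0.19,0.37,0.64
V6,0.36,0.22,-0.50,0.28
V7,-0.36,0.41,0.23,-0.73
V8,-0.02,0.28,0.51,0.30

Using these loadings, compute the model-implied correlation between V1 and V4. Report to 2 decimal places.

r̂ = Σ λ_i·λ_j across factors = (-0.18)(0.14) + (0.06)(0.14) + (0.74)(0.33) + (0.32)(0.57)
  = -0.0252 +0.0084 +0.2442 +0.1824 = 0.4098

0.41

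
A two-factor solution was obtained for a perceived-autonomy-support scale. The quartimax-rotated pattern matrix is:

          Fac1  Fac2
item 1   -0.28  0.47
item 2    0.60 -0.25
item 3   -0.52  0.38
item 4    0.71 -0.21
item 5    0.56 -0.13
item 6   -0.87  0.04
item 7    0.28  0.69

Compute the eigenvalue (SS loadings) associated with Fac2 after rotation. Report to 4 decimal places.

SS loadings for Fac2 = 0.47² + (-0.25)² + 0.38² + (-0.21)² + (-0.13)² + 0.04² + 0.69² = 0.2209 + 0.0625 + 0.1444 + 0.0441 + 0.0169 + 0.0016 + 0.4761 = 0.9665

0.9665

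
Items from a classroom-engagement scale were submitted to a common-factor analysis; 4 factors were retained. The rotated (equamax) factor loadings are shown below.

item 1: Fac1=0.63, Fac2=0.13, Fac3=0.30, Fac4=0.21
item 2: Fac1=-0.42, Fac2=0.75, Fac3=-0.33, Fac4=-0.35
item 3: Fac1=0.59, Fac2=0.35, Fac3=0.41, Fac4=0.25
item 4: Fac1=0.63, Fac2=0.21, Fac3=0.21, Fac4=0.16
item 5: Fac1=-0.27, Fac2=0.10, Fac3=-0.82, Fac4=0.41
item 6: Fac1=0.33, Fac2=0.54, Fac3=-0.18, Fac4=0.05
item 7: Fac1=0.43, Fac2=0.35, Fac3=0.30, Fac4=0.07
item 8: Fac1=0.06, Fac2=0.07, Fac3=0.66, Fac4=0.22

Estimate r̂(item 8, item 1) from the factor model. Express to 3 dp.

r̂ = Σ λ_i·λ_j across factors = (0.06)(0.63) + (0.07)(0.13) + (0.66)(0.30) + (0.22)(0.21)
  = +0.0378 +0.0091 +0.1980 +0.0462 = 0.2911

0.291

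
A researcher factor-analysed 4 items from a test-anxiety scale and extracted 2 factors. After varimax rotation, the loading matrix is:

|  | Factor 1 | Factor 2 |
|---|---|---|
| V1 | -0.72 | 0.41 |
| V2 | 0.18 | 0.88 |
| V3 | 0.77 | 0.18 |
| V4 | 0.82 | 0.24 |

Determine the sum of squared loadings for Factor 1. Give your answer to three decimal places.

1.816

SS loadings for Factor 1 = (-0.72)² + 0.18² + 0.77² + 0.82² = 0.5184 + 0.0324 + 0.5929 + 0.6724 = 1.8161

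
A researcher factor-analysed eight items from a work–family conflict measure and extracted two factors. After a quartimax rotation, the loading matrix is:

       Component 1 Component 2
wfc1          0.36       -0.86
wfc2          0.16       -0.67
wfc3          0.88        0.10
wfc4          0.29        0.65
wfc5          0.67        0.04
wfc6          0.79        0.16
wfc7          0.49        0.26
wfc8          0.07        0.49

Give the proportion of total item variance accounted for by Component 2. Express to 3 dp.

0.244

SS loadings for Component 2 = (-0.86)² + (-0.67)² + 0.10² + 0.65² + 0.04² + 0.16² + 0.26² + 0.49² = 1.9559
Proportion of variance = 1.9559 / 8 = 0.2445.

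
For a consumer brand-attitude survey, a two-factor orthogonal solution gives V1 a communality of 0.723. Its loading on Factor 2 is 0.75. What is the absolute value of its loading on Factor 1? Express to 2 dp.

Under orthogonal rotation h² = Σλ², so λ_Factor 1² = h² − (0.5625) = 0.723 − 0.5625 = 0.1605.
|λ| = √0.1605 = 0.4006.

0.40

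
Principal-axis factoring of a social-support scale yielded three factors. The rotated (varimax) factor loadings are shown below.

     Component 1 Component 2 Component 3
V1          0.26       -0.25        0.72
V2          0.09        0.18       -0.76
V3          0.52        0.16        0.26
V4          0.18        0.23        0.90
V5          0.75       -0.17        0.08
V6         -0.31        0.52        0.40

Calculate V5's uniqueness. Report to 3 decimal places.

0.402

h² = 0.75² + (-0.17)² + 0.08² = 0.5625 + 0.0289 + 0.0064 = 0.5978
Uniqueness u² = 1 − h² = 1 − 0.5978 = 0.4022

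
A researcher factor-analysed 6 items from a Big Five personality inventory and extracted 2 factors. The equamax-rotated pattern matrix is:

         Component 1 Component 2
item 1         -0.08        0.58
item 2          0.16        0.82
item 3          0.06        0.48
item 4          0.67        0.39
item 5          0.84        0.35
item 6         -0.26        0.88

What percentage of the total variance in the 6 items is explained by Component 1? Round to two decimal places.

20.96%

SS loadings for Component 1 = (-0.08)² + 0.16² + 0.06² + 0.67² + 0.84² + (-0.26)² = 1.2577
With 6 standardized items, total variance = 6. Proportion = 1.2577/6 = 0.2096 → 20.96%.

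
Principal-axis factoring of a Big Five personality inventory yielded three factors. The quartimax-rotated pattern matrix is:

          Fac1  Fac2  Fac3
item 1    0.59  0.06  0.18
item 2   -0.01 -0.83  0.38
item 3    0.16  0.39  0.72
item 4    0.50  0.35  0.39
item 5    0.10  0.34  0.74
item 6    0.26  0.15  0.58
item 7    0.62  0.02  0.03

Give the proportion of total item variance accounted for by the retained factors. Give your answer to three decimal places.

Communalities: 0.3841, 0.8334, 0.6961, 0.5246, 0.6732, 0.4265, 0.3857; Σh² = 3.9236.
Total variance with 7 standardized items is 7, so the solution explains 3.9236/7 = 0.5605.

0.561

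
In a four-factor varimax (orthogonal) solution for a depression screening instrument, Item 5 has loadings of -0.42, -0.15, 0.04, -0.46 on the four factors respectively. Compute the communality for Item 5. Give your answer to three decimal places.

0.412

h² = (-0.42)² + (-0.15)² + 0.04² + (-0.46)² = 0.1764 + 0.0225 + 0.0016 + 0.2116 = 0.4121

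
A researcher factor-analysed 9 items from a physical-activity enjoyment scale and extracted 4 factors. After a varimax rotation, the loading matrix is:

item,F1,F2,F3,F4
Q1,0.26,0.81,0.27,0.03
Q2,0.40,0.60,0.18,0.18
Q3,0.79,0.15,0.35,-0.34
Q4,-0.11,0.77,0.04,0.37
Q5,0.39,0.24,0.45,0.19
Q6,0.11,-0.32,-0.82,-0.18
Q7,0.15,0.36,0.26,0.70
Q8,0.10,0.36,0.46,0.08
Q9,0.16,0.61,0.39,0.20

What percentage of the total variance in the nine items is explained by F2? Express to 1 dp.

26.9%

SS loadings for F2 = 0.81² + 0.60² + 0.15² + 0.77² + 0.24² + (-0.32)² + 0.36² + 0.36² + 0.61² = 2.4228
With 9 standardized items, total variance = 9. Proportion = 2.4228/9 = 0.2692 → 26.92%.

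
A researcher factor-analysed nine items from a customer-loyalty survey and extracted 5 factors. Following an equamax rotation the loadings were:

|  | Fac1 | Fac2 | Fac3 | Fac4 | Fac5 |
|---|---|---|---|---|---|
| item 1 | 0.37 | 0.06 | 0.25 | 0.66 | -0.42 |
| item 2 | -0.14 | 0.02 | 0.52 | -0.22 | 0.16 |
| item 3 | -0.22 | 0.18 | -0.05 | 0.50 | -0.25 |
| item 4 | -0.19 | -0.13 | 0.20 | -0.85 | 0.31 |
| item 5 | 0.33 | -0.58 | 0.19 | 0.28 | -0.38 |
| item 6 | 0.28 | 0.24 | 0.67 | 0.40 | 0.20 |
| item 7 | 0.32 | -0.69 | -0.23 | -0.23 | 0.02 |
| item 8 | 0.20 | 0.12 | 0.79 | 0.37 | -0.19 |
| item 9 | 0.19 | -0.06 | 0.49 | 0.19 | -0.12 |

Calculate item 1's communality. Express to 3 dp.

h² = 0.37² + 0.06² + 0.25² + 0.66² + (-0.42)² = 0.1369 + 0.0036 + 0.0625 + 0.4356 + 0.1764 = 0.8150

0.815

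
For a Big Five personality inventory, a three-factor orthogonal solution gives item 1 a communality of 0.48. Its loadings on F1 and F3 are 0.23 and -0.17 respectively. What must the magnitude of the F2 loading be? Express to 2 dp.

0.63

Under orthogonal rotation h² = Σλ², so λ_F2² = h² − (0.0818) = 0.48 − 0.0818 = 0.3982.
|λ| = √0.3982 = 0.6310.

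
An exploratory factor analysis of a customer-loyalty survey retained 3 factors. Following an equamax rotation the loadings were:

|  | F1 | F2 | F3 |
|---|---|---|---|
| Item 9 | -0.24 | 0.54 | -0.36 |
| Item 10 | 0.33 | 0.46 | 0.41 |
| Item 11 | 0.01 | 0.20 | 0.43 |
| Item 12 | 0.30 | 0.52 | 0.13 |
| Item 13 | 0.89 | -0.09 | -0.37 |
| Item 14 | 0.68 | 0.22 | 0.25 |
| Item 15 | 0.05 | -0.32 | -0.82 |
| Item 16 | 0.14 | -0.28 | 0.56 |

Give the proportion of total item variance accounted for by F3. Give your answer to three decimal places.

0.211

SS loadings for F3 = (-0.36)² + 0.41² + 0.43² + 0.13² + (-0.37)² + 0.25² + (-0.82)² + 0.56² = 1.6849
Proportion of variance = 1.6849 / 8 = 0.2106.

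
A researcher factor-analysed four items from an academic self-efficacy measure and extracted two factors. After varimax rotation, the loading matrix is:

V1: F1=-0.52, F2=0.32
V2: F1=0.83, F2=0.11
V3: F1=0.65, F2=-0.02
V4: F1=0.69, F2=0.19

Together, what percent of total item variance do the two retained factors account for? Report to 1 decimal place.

50.2%

Communalities: 0.3728, 0.7010, 0.4229, 0.5122; Σh² = 2.0089.
Total variance with 4 standardized items is 4, so the solution explains 2.0089/4 = 0.5022 = 50.22%.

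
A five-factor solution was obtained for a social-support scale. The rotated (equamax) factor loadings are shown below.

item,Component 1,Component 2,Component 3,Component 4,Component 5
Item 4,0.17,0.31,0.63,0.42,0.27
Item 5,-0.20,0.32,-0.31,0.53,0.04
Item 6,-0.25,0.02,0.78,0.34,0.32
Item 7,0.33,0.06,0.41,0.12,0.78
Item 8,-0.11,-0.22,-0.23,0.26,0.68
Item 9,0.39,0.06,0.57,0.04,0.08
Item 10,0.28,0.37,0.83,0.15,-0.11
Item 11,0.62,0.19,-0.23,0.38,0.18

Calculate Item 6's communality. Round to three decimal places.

0.889

h² = (-0.25)² + 0.02² + 0.78² + 0.34² + 0.32² = 0.0625 + 0.0004 + 0.6084 + 0.1156 + 0.1024 = 0.8893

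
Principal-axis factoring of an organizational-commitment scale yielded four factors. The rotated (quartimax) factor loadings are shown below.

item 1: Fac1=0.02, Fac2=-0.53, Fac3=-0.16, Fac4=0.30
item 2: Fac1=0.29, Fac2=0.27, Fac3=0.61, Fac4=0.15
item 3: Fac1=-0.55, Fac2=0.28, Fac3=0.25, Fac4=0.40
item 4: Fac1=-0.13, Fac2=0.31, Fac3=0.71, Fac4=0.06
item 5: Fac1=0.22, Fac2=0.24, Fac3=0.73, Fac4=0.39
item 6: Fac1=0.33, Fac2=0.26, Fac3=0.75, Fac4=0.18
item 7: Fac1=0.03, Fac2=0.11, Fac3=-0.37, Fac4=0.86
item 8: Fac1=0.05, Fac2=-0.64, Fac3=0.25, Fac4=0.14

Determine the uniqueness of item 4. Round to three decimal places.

h² = (-0.13)² + 0.31² + 0.71² + 0.06² = 0.0169 + 0.0961 + 0.5041 + 0.0036 = 0.6207
Uniqueness u² = 1 − h² = 1 − 0.6207 = 0.3793

0.379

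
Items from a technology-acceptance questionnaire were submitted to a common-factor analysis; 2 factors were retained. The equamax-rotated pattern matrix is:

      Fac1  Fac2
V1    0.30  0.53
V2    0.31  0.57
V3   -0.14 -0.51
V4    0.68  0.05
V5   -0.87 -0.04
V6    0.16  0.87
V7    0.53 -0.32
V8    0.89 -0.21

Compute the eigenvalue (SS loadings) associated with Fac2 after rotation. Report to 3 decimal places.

SS loadings for Fac2 = 0.53² + 0.57² + (-0.51)² + 0.05² + (-0.04)² + 0.87² + (-0.32)² + (-0.21)² = 0.2809 + 0.3249 + 0.2601 + 0.0025 + 0.0016 + 0.7569 + 0.1024 + 0.0441 = 1.7734

1.773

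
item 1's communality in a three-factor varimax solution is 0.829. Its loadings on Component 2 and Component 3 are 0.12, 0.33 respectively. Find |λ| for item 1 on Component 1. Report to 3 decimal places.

Under orthogonal rotation h² = Σλ², so λ_Component 1² = h² − (0.1233) = 0.829 − 0.1233 = 0.7057.
|λ| = √0.7057 = 0.8401.

0.840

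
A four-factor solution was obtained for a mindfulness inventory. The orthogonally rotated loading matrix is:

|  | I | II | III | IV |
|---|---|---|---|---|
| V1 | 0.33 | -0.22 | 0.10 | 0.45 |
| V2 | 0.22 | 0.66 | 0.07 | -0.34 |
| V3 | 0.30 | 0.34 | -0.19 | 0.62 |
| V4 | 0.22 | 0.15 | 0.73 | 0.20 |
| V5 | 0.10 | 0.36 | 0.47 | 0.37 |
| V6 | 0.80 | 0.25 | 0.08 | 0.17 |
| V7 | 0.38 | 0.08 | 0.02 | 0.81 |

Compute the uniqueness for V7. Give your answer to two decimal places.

h² = 0.38² + 0.08² + 0.02² + 0.81² = 0.1444 + 0.0064 + 0.0004 + 0.6561 = 0.8073
Uniqueness u² = 1 − h² = 1 − 0.8073 = 0.1927

0.19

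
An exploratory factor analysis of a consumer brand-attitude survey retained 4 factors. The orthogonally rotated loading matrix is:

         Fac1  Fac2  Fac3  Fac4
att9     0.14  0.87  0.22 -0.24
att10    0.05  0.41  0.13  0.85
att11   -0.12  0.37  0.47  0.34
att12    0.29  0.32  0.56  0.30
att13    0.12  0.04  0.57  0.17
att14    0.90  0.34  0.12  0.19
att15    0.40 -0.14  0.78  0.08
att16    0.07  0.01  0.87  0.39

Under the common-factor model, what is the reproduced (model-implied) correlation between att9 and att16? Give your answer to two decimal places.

0.12

r̂ = Σ λ_i·λ_j across factors = (0.14)(0.07) + (0.87)(0.01) + (0.22)(0.87) + (-0.24)(0.39)
  = +0.0098 +0.0087 +0.1914 -0.0936 = 0.1163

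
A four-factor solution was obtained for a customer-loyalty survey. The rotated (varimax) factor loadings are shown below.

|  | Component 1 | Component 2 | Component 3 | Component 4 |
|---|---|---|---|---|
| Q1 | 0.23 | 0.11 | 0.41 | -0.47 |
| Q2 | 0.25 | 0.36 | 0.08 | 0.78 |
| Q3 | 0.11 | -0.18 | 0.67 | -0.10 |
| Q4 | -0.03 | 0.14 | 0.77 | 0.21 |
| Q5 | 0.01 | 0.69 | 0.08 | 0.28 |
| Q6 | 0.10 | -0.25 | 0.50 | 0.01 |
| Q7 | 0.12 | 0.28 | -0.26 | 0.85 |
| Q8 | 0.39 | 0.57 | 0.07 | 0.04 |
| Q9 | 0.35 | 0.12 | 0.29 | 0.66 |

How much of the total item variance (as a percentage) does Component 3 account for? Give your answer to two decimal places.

18.10%

SS loadings for Component 3 = 0.41² + 0.08² + 0.67² + 0.77² + 0.08² + 0.50² + (-0.26)² + 0.07² + 0.29² = 1.6293
With 9 standardized items, total variance = 9. Proportion = 1.6293/9 = 0.1810 → 18.10%.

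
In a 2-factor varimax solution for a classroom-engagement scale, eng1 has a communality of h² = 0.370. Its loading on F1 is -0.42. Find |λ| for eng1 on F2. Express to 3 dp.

Under orthogonal rotation h² = Σλ², so λ_F2² = h² − (0.1764) = 0.370 − 0.1764 = 0.1936.
|λ| = √0.1936 = 0.4400.

0.440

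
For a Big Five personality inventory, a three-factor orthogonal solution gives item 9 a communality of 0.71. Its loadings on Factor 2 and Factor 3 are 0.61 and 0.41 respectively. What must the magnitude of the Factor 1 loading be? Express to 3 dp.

Under orthogonal rotation h² = Σλ², so λ_Factor 1² = h² − (0.5402) = 0.71 − 0.5402 = 0.1698.
|λ| = √0.1698 = 0.4121.

0.412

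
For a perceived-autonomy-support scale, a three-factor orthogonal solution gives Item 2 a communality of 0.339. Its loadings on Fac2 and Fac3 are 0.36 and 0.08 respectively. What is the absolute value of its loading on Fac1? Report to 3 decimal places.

0.451

Under orthogonal rotation h² = Σλ², so λ_Fac1² = h² − (0.1360) = 0.339 − 0.1360 = 0.2030.
|λ| = √0.2030 = 0.4506.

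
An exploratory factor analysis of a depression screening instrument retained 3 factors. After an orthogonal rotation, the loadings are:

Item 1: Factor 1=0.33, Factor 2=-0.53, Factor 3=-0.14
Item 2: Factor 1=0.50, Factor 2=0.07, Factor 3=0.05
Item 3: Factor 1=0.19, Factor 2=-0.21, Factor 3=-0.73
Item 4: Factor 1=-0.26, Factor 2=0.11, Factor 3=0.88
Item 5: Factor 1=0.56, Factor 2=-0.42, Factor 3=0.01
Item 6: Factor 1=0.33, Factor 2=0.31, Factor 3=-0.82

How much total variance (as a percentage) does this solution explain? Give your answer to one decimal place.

SS loadings by factor: 0.8851, 0.6145, 2.0019; total = 3.5015.
Total variance with 6 standardized items is 6, so the solution explains 3.5015/6 = 0.5836 = 58.36%.

58.4%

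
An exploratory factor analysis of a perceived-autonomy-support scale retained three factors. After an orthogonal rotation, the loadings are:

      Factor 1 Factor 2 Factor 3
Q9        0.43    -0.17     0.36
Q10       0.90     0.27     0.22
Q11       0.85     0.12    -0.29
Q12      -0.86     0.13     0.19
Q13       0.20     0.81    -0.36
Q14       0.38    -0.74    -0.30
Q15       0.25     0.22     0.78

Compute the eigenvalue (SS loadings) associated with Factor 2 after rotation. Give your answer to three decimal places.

SS loadings for Factor 2 = (-0.17)² + 0.27² + 0.12² + 0.13² + 0.81² + (-0.74)² + 0.22² = 0.0289 + 0.0729 + 0.0144 + 0.0169 + 0.6561 + 0.5476 + 0.0484 = 1.3852

1.385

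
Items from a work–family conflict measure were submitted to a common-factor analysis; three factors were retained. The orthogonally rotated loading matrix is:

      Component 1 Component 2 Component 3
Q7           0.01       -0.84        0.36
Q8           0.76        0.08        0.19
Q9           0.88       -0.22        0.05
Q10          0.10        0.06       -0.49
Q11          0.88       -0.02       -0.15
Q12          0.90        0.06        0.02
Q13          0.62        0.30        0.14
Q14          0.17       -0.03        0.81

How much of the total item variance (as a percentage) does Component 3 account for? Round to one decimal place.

SS loadings for Component 3 = 0.36² + 0.19² + 0.05² + (-0.49)² + (-0.15)² + 0.02² + 0.14² + 0.81² = 1.1069
With 8 standardized items, total variance = 8. Proportion = 1.1069/8 = 0.1384 → 13.84%.

13.8%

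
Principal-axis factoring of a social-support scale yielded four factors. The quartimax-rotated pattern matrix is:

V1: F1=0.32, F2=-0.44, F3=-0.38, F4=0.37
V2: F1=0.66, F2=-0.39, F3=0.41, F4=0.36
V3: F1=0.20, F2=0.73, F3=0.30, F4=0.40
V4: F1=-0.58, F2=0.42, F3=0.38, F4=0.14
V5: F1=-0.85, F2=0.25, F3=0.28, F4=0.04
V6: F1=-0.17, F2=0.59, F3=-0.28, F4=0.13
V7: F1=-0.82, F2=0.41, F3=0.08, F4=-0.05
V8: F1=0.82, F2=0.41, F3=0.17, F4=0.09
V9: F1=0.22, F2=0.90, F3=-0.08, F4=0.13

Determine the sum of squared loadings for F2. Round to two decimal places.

SS loadings for F2 = (-0.44)² + (-0.39)² + 0.73² + 0.42² + 0.25² + 0.59² + 0.41² + 0.41² + 0.90² = 0.1936 + 0.1521 + 0.5329 + 0.1764 + 0.0625 + 0.3481 + 0.1681 + 0.1681 + 0.8100 = 2.6118

2.61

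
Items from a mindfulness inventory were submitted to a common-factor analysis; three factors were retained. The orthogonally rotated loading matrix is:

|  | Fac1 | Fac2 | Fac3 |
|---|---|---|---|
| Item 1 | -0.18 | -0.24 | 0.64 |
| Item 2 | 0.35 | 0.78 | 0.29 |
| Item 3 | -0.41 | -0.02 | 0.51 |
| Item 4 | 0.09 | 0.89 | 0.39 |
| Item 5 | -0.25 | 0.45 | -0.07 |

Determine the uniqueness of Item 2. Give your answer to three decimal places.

h² = 0.35² + 0.78² + 0.29² = 0.1225 + 0.6084 + 0.0841 = 0.8150
Uniqueness u² = 1 − h² = 1 − 0.8150 = 0.1850

0.185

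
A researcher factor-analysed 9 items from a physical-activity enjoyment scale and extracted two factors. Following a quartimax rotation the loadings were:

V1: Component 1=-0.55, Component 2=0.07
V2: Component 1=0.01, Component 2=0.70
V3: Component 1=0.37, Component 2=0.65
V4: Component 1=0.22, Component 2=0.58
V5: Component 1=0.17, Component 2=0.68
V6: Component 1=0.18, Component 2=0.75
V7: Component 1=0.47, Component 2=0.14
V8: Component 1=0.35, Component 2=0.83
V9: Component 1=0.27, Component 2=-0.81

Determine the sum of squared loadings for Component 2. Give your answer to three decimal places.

3.643

SS loadings for Component 2 = 0.07² + 0.70² + 0.65² + 0.58² + 0.68² + 0.75² + 0.14² + 0.83² + (-0.81)² = 0.0049 + 0.4900 + 0.4225 + 0.3364 + 0.4624 + 0.5625 + 0.0196 + 0.6889 + 0.6561 = 3.6433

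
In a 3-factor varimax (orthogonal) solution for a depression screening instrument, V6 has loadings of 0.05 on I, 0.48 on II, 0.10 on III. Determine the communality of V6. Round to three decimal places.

h² = 0.05² + 0.48² + 0.10² = 0.0025 + 0.2304 + 0.0100 = 0.2429

0.243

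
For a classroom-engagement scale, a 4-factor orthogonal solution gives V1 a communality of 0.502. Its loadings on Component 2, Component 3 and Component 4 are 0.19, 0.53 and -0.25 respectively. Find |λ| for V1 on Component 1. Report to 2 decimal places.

Under orthogonal rotation h² = Σλ², so λ_Component 1² = h² − (0.3795) = 0.502 − 0.3795 = 0.1225.
|λ| = √0.1225 = 0.3500.

0.35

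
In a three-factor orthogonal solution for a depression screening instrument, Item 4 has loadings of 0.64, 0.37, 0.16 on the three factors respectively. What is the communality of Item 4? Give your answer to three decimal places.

0.572

h² = 0.64² + 0.37² + 0.16² = 0.4096 + 0.1369 + 0.0256 = 0.5721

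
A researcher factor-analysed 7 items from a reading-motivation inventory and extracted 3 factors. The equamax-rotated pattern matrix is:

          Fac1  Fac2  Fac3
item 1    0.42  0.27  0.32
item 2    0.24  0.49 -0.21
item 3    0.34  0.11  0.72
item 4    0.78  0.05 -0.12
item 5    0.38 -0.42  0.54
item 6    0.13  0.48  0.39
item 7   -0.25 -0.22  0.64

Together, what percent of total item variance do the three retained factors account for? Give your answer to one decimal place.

Communalities: 0.3517, 0.3418, 0.6461, 0.6253, 0.6124, 0.3994, 0.5205; Σh² = 3.4972.
Total variance with 7 standardized items is 7, so the solution explains 3.4972/7 = 0.4996 = 49.96%.

50.0%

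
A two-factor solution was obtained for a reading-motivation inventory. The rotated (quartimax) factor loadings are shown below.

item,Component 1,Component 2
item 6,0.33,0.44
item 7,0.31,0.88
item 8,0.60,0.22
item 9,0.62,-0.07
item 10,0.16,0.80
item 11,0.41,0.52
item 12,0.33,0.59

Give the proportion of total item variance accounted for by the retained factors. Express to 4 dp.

Communalities: 0.3025, 0.8705, 0.4084, 0.3893, 0.6656, 0.4385, 0.4570; Σh² = 3.5318.
Total variance with 7 standardized items is 7, so the solution explains 3.5318/7 = 0.5045.

0.5045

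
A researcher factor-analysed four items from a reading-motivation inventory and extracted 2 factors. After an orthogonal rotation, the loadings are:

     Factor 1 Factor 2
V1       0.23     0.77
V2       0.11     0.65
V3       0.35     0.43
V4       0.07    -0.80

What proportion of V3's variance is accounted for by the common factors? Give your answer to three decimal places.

0.307

h² = 0.35² + 0.43² = 0.1225 + 0.1849 = 0.3074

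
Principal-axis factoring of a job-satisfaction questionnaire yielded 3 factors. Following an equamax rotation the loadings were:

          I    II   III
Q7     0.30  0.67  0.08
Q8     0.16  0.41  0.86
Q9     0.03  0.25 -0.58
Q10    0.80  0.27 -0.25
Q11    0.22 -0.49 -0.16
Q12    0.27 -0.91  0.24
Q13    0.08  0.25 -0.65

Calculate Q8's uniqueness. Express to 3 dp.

0.067

h² = 0.16² + 0.41² + 0.86² = 0.0256 + 0.1681 + 0.7396 = 0.9333
Uniqueness u² = 1 − h² = 1 − 0.9333 = 0.0667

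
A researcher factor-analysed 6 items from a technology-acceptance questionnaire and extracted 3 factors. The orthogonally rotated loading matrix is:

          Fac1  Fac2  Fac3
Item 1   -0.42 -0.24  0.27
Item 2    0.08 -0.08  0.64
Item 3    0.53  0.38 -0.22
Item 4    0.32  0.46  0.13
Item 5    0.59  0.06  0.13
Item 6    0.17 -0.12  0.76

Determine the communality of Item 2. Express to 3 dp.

0.422

h² = 0.08² + (-0.08)² + 0.64² = 0.0064 + 0.0064 + 0.4096 = 0.4224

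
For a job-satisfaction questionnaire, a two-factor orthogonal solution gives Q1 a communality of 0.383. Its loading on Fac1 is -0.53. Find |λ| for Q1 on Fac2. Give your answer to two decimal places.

0.32

Under orthogonal rotation h² = Σλ², so λ_Fac2² = h² − (0.2809) = 0.383 − 0.2809 = 0.1021.
|λ| = √0.1021 = 0.3195.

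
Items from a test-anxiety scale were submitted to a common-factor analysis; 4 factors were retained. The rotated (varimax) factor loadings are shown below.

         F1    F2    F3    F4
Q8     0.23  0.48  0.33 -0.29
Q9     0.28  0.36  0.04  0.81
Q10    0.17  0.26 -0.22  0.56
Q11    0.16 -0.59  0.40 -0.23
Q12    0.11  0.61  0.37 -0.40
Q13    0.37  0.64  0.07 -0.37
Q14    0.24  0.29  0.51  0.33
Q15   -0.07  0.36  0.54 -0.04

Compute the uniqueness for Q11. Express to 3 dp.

h² = 0.16² + (-0.59)² + 0.40² + (-0.23)² = 0.0256 + 0.3481 + 0.1600 + 0.0529 = 0.5866
Uniqueness u² = 1 − h² = 1 − 0.5866 = 0.4134

0.413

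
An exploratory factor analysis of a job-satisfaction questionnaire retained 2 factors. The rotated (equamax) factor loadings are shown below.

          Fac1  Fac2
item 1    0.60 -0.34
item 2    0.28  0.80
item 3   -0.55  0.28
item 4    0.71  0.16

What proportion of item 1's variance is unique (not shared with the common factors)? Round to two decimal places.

h² = 0.60² + (-0.34)² = 0.3600 + 0.1156 = 0.4756
Uniqueness u² = 1 − h² = 1 − 0.4756 = 0.5244

0.52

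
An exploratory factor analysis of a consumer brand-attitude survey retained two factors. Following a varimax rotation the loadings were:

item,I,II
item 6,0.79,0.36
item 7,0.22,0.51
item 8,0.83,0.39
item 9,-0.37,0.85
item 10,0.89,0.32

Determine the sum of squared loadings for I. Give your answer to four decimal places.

SS loadings for I = 0.79² + 0.22² + 0.83² + (-0.37)² + 0.89² = 0.6241 + 0.0484 + 0.6889 + 0.1369 + 0.7921 = 2.2904

2.2904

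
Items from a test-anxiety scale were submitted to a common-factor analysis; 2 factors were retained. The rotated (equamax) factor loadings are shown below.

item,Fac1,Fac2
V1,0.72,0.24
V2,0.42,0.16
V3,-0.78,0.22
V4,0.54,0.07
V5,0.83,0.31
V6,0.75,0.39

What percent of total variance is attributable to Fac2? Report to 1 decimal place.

SS loadings for Fac2 = 0.24² + 0.16² + 0.22² + 0.07² + 0.31² + 0.39² = 0.3847
With 6 standardized items, total variance = 6. Proportion = 0.3847/6 = 0.0641 → 6.41%.

6.4%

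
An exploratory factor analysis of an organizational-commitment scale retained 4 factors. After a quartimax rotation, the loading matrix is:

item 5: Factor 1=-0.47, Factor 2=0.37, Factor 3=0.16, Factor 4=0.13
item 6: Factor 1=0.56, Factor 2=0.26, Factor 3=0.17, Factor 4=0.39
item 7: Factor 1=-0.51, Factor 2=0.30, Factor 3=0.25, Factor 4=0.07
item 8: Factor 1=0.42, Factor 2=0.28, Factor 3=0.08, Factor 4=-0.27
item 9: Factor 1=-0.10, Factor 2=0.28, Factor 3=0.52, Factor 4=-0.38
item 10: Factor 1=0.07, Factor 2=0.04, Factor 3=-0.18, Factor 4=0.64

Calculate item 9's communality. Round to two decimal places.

h² = (-0.10)² + 0.28² + 0.52² + (-0.38)² = 0.0100 + 0.0784 + 0.2704 + 0.1444 = 0.5032

0.50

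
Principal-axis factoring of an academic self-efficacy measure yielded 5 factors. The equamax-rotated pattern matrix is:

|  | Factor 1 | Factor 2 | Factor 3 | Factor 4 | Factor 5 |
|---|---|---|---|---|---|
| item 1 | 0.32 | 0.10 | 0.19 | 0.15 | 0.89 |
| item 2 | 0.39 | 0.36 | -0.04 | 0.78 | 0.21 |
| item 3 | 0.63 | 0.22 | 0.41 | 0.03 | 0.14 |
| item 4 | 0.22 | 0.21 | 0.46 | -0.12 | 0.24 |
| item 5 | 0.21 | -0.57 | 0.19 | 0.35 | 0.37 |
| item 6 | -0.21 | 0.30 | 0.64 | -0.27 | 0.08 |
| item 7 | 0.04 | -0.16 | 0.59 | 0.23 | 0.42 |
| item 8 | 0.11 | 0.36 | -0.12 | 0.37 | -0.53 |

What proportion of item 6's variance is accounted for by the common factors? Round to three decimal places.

h² = (-0.21)² + 0.30² + 0.64² + (-0.27)² + 0.08² = 0.0441 + 0.0900 + 0.4096 + 0.0729 + 0.0064 = 0.6230

0.623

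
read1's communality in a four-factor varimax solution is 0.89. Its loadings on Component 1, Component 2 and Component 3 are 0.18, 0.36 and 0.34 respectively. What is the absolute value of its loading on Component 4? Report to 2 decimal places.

0.78

Under orthogonal rotation h² = Σλ², so λ_Component 4² = h² − (0.2776) = 0.89 − 0.2776 = 0.6124.
|λ| = √0.6124 = 0.7826.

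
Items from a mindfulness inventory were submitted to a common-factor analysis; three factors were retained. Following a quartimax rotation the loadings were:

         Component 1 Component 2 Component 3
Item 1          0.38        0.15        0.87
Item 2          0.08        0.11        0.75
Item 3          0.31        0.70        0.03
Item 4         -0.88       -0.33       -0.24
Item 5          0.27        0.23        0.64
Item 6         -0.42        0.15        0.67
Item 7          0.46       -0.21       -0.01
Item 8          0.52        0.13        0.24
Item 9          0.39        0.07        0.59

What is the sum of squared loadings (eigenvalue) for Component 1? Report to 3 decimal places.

1.905

SS loadings for Component 1 = 0.38² + 0.08² + 0.31² + (-0.88)² + 0.27² + (-0.42)² + 0.46² + 0.52² + 0.39² = 0.1444 + 0.0064 + 0.0961 + 0.7744 + 0.0729 + 0.1764 + 0.2116 + 0.2704 + 0.1521 = 1.9047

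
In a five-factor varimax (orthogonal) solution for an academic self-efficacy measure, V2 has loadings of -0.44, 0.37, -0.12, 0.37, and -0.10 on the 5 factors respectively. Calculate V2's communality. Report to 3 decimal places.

0.492

h² = (-0.44)² + 0.37² + (-0.12)² + 0.37² + (-0.10)² = 0.1936 + 0.1369 + 0.0144 + 0.1369 + 0.0100 = 0.4918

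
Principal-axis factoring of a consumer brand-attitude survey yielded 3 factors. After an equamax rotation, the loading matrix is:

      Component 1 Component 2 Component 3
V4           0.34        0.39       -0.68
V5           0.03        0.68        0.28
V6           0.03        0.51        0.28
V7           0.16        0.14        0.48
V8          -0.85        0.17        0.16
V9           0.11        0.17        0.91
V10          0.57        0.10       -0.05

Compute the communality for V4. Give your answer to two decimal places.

0.73

h² = 0.34² + 0.39² + (-0.68)² = 0.1156 + 0.1521 + 0.4624 = 0.7301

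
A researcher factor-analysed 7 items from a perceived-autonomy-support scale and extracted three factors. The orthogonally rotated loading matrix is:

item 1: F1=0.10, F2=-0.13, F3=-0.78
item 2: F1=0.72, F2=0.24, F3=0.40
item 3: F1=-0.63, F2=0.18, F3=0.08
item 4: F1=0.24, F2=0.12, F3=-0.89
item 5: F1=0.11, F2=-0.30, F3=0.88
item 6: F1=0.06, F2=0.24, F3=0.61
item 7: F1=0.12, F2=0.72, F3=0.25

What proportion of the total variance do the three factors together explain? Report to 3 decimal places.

0.654

SS loadings by factor: 1.0130, 0.7873, 2.7759; total = 4.5762.
Total variance with 7 standardized items is 7, so the solution explains 4.5762/7 = 0.6537.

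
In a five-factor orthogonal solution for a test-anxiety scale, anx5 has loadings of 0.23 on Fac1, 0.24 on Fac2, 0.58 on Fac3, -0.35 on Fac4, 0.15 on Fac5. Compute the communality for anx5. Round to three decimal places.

0.592

h² = 0.23² + 0.24² + 0.58² + (-0.35)² + 0.15² = 0.0529 + 0.0576 + 0.3364 + 0.1225 + 0.0225 = 0.5919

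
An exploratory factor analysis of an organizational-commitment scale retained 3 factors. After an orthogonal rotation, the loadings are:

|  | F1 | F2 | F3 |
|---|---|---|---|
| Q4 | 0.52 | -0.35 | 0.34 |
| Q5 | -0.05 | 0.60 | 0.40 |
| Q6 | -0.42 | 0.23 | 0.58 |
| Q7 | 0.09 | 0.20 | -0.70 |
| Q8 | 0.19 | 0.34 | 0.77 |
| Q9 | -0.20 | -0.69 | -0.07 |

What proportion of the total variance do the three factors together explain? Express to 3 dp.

Communalities: 0.5085, 0.5225, 0.5657, 0.5381, 0.7446, 0.5210; Σh² = 3.4004.
Total variance with 6 standardized items is 6, so the solution explains 3.4004/6 = 0.5667.

0.567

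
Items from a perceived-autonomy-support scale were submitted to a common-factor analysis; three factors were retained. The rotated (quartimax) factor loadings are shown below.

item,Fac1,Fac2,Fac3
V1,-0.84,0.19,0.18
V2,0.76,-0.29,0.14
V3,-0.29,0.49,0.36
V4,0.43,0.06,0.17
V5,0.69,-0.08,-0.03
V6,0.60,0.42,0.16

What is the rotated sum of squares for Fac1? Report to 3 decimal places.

SS loadings for Fac1 = (-0.84)² + 0.76² + (-0.29)² + 0.43² + 0.69² + 0.60² = 0.7056 + 0.5776 + 0.0841 + 0.1849 + 0.4761 + 0.3600 = 2.3883

2.388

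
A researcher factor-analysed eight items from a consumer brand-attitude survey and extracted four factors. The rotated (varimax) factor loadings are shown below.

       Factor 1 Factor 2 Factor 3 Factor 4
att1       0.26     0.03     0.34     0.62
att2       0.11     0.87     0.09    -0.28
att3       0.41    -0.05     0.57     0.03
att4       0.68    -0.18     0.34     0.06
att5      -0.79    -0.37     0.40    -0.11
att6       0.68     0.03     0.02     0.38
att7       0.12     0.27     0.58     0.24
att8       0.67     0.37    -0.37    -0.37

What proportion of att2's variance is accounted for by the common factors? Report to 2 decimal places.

0.86

h² = 0.11² + 0.87² + 0.09² + (-0.28)² = 0.0121 + 0.7569 + 0.0081 + 0.0784 = 0.8555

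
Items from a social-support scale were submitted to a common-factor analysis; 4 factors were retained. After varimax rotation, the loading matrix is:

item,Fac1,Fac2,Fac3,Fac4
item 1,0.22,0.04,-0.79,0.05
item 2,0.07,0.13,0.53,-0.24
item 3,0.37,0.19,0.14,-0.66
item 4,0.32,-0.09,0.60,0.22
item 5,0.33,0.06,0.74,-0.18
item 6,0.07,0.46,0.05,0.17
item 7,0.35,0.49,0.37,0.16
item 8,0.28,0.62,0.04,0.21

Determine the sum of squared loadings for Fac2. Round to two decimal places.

SS loadings for Fac2 = 0.04² + 0.13² + 0.19² + (-0.09)² + 0.06² + 0.46² + 0.49² + 0.62² = 0.0016 + 0.0169 + 0.0361 + 0.0081 + 0.0036 + 0.2116 + 0.2401 + 0.3844 = 0.9024

0.90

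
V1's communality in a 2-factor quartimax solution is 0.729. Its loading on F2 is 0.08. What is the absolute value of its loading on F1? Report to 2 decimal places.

Under orthogonal rotation h² = Σλ², so λ_F1² = h² − (0.0064) = 0.729 − 0.0064 = 0.7226.
|λ| = √0.7226 = 0.8501.

0.85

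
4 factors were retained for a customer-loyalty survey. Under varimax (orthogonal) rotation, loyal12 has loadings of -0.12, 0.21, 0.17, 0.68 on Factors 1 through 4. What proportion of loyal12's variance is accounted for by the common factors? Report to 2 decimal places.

0.55

h² = (-0.12)² + 0.21² + 0.17² + 0.68² = 0.0144 + 0.0441 + 0.0289 + 0.4624 = 0.5498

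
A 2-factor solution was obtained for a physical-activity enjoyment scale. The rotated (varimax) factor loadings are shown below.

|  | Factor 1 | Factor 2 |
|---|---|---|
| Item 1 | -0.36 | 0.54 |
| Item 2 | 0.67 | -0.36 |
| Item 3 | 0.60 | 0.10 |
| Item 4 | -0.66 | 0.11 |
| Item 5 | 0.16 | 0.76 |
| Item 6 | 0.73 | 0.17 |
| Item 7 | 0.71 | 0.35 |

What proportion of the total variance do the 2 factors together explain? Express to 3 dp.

0.516

Communalities: 0.4212, 0.5785, 0.3700, 0.4477, 0.6032, 0.5618, 0.6266; Σh² = 3.6090.
Total variance with 7 standardized items is 7, so the solution explains 3.6090/7 = 0.5156.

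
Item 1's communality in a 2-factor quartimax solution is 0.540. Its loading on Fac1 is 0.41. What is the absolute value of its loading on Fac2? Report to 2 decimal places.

Under orthogonal rotation h² = Σλ², so λ_Fac2² = h² − (0.1681) = 0.540 − 0.1681 = 0.3719.
|λ| = √0.3719 = 0.6098.

0.61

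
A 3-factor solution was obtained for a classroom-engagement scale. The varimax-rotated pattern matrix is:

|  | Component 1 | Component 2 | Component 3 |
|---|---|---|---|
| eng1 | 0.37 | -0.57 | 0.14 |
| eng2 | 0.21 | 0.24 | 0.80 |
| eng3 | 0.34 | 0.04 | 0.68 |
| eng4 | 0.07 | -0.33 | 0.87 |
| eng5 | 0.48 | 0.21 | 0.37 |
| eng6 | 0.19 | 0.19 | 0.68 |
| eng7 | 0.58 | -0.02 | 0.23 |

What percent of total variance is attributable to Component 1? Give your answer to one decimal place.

12.9%

SS loadings for Component 1 = 0.37² + 0.21² + 0.34² + 0.07² + 0.48² + 0.19² + 0.58² = 0.9044
With 7 standardized items, total variance = 7. Proportion = 0.9044/7 = 0.1292 → 12.92%.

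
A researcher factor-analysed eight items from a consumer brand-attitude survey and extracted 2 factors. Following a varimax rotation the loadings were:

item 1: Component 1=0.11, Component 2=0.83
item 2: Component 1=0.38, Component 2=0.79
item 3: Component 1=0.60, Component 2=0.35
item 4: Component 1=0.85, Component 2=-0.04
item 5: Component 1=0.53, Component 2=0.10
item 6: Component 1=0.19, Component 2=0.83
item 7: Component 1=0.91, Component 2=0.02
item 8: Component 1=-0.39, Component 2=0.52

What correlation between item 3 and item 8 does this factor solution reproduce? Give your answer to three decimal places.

r̂ = Σ λ_i·λ_j across factors = (0.60)(-0.39) + (0.35)(0.52)
  = -0.2340 +0.1820 = -0.0520

-0.052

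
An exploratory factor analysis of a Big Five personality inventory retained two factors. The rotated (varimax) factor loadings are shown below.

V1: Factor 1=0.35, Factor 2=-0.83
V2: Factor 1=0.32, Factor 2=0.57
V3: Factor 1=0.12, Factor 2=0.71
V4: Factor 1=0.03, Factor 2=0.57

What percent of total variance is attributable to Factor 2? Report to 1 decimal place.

SS loadings for Factor 2 = (-0.83)² + 0.57² + 0.71² + 0.57² = 1.8428
With 4 standardized items, total variance = 4. Proportion = 1.8428/4 = 0.4607 → 46.07%.

46.1%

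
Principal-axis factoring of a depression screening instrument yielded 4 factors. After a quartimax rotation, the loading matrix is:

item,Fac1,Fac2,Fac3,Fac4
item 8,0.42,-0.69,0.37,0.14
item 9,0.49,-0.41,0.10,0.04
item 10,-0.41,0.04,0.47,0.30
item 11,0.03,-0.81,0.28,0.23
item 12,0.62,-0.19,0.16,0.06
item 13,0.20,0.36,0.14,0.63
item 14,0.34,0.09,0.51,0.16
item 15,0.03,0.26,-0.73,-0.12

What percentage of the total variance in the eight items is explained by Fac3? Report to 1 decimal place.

SS loadings for Fac3 = 0.37² + 0.10² + 0.47² + 0.28² + 0.16² + 0.14² + 0.51² + (-0.73)² = 1.2844
With 8 standardized items, total variance = 8. Proportion = 1.2844/8 = 0.1605 → 16.05%.

16.1%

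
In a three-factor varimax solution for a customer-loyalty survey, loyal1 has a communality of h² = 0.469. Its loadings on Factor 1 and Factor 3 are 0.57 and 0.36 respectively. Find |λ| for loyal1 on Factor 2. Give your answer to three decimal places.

Under orthogonal rotation h² = Σλ², so λ_Factor 2² = h² − (0.4545) = 0.469 − 0.4545 = 0.0145.
|λ| = √0.0145 = 0.1204.

0.120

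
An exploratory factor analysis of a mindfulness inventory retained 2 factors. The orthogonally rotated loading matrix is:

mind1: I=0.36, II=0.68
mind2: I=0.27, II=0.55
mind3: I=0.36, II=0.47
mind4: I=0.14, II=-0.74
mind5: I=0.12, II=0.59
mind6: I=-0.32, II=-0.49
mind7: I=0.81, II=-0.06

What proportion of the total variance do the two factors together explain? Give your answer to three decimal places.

0.464

Communalities: 0.5920, 0.3754, 0.3505, 0.5672, 0.3625, 0.3425, 0.6597; Σh² = 3.2498.
Total variance with 7 standardized items is 7, so the solution explains 3.2498/7 = 0.4643.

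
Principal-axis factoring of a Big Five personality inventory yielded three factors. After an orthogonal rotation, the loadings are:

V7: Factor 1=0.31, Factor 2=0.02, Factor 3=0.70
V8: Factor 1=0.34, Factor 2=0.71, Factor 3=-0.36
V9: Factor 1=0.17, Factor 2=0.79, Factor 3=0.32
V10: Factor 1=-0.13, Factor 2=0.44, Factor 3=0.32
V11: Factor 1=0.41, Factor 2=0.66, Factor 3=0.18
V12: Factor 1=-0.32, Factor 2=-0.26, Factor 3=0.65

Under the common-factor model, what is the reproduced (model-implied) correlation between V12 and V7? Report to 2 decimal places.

0.35

r̂ = Σ λ_i·λ_j across factors = (-0.32)(0.31) + (-0.26)(0.02) + (0.65)(0.70)
  = -0.0992 -0.0052 +0.4550 = 0.3506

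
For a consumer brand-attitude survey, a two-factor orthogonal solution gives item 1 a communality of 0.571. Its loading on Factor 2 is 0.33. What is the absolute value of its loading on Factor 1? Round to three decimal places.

0.680

Under orthogonal rotation h² = Σλ², so λ_Factor 1² = h² − (0.1089) = 0.571 − 0.1089 = 0.4621.
|λ| = √0.4621 = 0.6798.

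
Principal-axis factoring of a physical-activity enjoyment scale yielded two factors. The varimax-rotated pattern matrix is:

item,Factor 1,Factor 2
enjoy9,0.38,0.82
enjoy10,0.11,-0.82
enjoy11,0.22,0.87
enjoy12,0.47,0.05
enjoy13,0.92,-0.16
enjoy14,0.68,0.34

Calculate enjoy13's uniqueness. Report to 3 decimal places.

0.128

h² = 0.92² + (-0.16)² = 0.8464 + 0.0256 = 0.8720
Uniqueness u² = 1 − h² = 1 − 0.8720 = 0.1280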